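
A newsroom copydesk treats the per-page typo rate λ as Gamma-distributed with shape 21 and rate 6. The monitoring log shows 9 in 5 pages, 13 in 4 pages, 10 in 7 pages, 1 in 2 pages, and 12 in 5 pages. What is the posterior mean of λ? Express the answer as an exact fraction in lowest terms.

Total count: 9 + 13 + 10 + 1 + 12 = 45.
Total exposure: 5 + 4 + 7 + 2 + 5 = 23 pages.
The Gamma prior is conjugate for the Poisson rate, so λ | data ~ Gamma(21+45, 6+23) = Gamma(66, 29).
Posterior mean = α'/β' = 66/29.

66/29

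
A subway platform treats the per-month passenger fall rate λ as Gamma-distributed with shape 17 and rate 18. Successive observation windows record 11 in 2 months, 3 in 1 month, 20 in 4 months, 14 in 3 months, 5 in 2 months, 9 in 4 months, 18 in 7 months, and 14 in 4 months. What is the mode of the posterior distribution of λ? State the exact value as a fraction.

22/9

Total count: 11 + 3 + 20 + 14 + 5 + 9 + 18 + 14 = 94.
Total exposure: 2 + 1 + 4 + 3 + 2 + 4 + 7 + 4 = 27 months.
By Gamma–Poisson conjugacy, the posterior is Gamma(α + Σx, β + Σt) = Gamma(17 + 94, 18 + 27) = Gamma(111, 45).
Posterior mode = (α'−1)/β' = 110/45 = 22/9.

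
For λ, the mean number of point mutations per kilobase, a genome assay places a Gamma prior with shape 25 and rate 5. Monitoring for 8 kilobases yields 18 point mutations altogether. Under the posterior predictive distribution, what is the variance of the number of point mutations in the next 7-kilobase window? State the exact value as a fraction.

Total count 18 over total exposure 8 kilobases.
By Gamma–Poisson conjugacy, the posterior is Gamma(α + Σx, β + Σt) = Gamma(25 + 18, 5 + 8) = Gamma(43, 13).
The posterior predictive for a window of length T is Negative Binomial with variance T·α'·(β'+T)/β'² = 7·43·20/169 = 6020/169.

6020/169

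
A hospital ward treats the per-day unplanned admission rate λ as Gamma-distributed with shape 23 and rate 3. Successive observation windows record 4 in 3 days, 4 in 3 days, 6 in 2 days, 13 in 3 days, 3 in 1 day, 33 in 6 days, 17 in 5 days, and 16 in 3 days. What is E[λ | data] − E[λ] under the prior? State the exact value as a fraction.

Total count: 4 + 4 + 6 + 13 + 3 + 33 + 17 + 16 = 96.
Total exposure: 3 + 3 + 2 + 3 + 1 + 6 + 5 + 3 = 26 days.
Gamma(α, β) with Poisson data over total exposure Σt gives posterior Gamma(α+Σx, β+Σt) = Gamma(119, 29).
Posterior mean = 119/29 = 119/29; prior mean = 23/3 = 23/3. Difference = 119/29 − 23/3 = -310/87.

-310/87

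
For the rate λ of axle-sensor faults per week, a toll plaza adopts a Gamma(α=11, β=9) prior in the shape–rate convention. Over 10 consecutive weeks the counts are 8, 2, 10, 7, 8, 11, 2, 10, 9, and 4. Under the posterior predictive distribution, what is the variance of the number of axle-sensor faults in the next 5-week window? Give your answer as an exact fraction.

9840/361

Total count: 8 + 2 + 10 + 7 + 8 + 11 + 2 + 10 + 9 + 4 = 71.
Total exposure: 10 weeks.
Conjugate update: add total count to the shape and total exposure to the rate, giving Gamma(82, 19).
The posterior predictive for a window of length T is Negative Binomial with variance T·α'·(β'+T)/β'² = 5·82·24/361 = 9840/361.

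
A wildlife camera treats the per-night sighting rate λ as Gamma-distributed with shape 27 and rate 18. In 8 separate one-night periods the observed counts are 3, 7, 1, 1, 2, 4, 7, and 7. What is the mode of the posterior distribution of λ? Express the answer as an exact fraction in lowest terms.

Total count: 3 + 7 + 1 + 1 + 2 + 4 + 7 + 7 = 32.
Total exposure: 8 nights.
By Gamma–Poisson conjugacy, the posterior is Gamma(α + Σx, β + Σt) = Gamma(27 + 32, 18 + 8) = Gamma(59, 26).
Posterior mode = (α'−1)/β' = 58/26 = 29/13.

29/13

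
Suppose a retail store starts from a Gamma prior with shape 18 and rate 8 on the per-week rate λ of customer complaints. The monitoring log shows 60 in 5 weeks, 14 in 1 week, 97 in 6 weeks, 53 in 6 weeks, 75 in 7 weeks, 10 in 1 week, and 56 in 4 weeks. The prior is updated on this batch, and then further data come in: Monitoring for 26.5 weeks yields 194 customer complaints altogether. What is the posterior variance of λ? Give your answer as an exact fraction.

Total count: 60 + 14 + 97 + 53 + 75 + 10 + 56 = 365.
Total exposure: 5 + 1 + 6 + 6 + 7 + 1 + 4 = 30 weeks.
After the first batch: Gamma(18 + 365, 8 + 30) = Gamma(383, 38).
Total count 194 over total exposure 26.5 weeks.
After the second batch: Gamma(383 + 194, 38 + 26.5) = Gamma(577, 129/2).
Posterior variance = α'/β'² = 577/(16641/4) = 2308/16641.

2308/16641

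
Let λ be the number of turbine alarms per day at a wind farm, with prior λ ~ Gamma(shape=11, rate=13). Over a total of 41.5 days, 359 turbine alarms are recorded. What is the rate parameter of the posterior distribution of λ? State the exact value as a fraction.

109/2

Total count 359 over total exposure 41.5 days.
Conjugate update: add total count to the shape and total exposure to the rate, giving Gamma(370, 109/2).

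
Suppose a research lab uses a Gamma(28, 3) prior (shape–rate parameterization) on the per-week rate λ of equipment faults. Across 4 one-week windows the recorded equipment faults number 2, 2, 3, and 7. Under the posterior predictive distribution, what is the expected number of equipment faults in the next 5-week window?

Total count: 2 + 2 + 3 + 7 = 14.
Total exposure: 4 weeks.
Posterior: α' = 28 + 14 = 42, β' = 3 + 4 = 7.
Predictive mean over a 5-week window = T·E[λ|data] = 5·42/7 = 30.

30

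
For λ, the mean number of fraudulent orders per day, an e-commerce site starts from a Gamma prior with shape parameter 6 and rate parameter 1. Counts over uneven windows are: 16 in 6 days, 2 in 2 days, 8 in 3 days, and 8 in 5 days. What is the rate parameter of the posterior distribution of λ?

Total count: 16 + 2 + 8 + 8 = 34.
Total exposure: 6 + 2 + 3 + 5 = 16 days.
Conjugate update: add total count to the shape and total exposure to the rate, giving Gamma(40, 17).

17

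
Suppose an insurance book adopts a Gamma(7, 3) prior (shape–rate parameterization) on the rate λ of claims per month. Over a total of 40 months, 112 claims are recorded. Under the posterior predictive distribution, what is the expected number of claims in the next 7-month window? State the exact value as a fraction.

Total count 112 over total exposure 40 months.
By Gamma–Poisson conjugacy, the posterior is Gamma(α + Σx, β + Σt) = Gamma(7 + 112, 3 + 40) = Gamma(119, 43).
Predictive mean over a 7-month window = T·E[λ|data] = 7·119/43 = 833/43.

833/43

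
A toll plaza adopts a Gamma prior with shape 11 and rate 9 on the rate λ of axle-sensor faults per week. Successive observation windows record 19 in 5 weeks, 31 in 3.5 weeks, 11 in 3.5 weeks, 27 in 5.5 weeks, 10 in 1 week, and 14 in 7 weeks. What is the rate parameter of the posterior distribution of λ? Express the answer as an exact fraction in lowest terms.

69/2

Total count: 19 + 31 + 11 + 27 + 10 + 14 = 112.
Total exposure: 5 + 3.5 + 3.5 + 5.5 + 1 + 7 = 25.5 weeks.
By Gamma–Poisson conjugacy, the posterior is Gamma(α + Σx, β + Σt) = Gamma(11 + 112, 9 + 25.5) = Gamma(123, 69/2).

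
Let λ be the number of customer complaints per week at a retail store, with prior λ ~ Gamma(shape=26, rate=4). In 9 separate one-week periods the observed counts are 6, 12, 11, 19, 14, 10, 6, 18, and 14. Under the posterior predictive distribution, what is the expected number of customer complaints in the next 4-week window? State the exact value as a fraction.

544/13

Total count: 6 + 12 + 11 + 19 + 14 + 10 + 6 + 18 + 14 = 110.
Total exposure: 9 weeks.
By Gamma–Poisson conjugacy, the posterior is Gamma(α + Σx, β + Σt) = Gamma(26 + 110, 4 + 9) = Gamma(136, 13).
Predictive mean over a 4-week window = T·E[λ|data] = 4·136/13 = 544/13.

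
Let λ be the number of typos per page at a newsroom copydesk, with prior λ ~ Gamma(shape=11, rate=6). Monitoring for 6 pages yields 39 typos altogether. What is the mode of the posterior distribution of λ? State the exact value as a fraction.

Total count 39 over total exposure 6 pages.
The Gamma prior is conjugate for the Poisson rate, so λ | data ~ Gamma(11+39, 6+6) = Gamma(50, 12).
Posterior mode = (α'−1)/β' = 49/12.

49/12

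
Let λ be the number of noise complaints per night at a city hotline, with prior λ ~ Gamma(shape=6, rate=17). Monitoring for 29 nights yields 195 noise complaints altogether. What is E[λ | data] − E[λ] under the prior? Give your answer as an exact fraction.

3141/782

Total count 195 over total exposure 29 nights.
Conjugate update: add total count to the shape and total exposure to the rate, giving Gamma(201, 46).
Posterior mean = 201/46 = 201/46; prior mean = 6/17 = 6/17. Difference = 201/46 − 6/17 = 3141/782.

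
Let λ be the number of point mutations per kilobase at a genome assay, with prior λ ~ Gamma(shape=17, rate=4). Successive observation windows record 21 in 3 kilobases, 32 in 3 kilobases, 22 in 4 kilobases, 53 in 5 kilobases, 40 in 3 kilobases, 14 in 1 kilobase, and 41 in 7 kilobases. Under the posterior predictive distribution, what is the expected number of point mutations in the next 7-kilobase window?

Total count: 21 + 32 + 22 + 53 + 40 + 14 + 41 = 223.
Total exposure: 3 + 3 + 4 + 5 + 3 + 1 + 7 = 26 kilobases.
Posterior: α' = 17 + 223 = 240, β' = 4 + 26 = 30.
Predictive mean over a 7-kilobase window = T·E[λ|data] = 7·240/30 = 56.

56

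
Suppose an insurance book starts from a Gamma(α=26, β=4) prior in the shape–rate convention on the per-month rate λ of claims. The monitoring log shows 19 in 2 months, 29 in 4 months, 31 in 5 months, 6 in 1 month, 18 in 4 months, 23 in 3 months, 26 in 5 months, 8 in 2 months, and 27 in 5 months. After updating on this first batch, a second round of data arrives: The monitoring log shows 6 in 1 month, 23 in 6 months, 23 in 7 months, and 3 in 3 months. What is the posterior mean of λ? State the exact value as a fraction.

Total count: 19 + 29 + 31 + 6 + 18 + 23 + 26 + 8 + 27 = 187.
Total exposure: 2 + 4 + 5 + 1 + 4 + 3 + 5 + 2 + 5 = 31 months.
After the first batch: Gamma(26 + 187, 4 + 31) = Gamma(213, 35).
Total count: 6 + 23 + 23 + 3 = 55.
Total exposure: 1 + 6 + 7 + 3 = 17 months.
After the second batch: Gamma(213 + 55, 35 + 17) = Gamma(268, 52).
Posterior mean = α'/β' = 268/52 = 67/13.

67/13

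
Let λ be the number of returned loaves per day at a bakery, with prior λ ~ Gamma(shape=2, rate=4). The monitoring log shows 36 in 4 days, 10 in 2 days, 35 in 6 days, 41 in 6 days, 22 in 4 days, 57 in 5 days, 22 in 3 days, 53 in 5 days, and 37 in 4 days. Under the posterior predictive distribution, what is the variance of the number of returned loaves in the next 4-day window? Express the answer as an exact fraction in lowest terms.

59220/1849

Total count: 36 + 10 + 35 + 41 + 22 + 57 + 22 + 53 + 37 = 313.
Total exposure: 4 + 2 + 6 + 6 + 4 + 5 + 3 + 5 + 4 = 39 days.
The Gamma prior is conjugate for the Poisson rate, so λ | data ~ Gamma(2+313, 4+39) = Gamma(315, 43).
The posterior predictive for a window of length T is Negative Binomial with variance T·α'·(β'+T)/β'² = 4·315·47/1849 = 59220/1849.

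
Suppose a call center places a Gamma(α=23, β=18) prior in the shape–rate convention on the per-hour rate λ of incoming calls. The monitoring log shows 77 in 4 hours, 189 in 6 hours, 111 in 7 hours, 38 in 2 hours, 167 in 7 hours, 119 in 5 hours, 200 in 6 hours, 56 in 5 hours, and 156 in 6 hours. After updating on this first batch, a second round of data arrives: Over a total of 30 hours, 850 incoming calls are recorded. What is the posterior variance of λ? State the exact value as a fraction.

331/1536

Total count: 77 + 189 + 111 + 38 + 167 + 119 + 200 + 56 + 156 = 1113.
Total exposure: 4 + 6 + 7 + 2 + 7 + 5 + 6 + 5 + 6 = 48 hours.
After the first batch: Gamma(23 + 1113, 18 + 48) = Gamma(1136, 66).
Total count 850 over total exposure 30 hours.
After the second batch: Gamma(1136 + 850, 66 + 30) = Gamma(1986, 96).
Posterior variance = α'/β'² = 1986/9216 = 331/1536.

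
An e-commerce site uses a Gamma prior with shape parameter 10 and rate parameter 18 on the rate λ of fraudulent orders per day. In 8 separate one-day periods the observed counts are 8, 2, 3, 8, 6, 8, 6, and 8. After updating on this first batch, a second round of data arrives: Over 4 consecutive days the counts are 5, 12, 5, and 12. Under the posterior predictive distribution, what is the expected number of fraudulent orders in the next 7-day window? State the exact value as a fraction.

217/10

Total count: 8 + 2 + 3 + 8 + 6 + 8 + 6 + 8 = 49.
Total exposure: 8 days.
After the first batch: Gamma(10 + 49, 18 + 8) = Gamma(59, 26).
Total count: 5 + 12 + 5 + 12 = 34.
Total exposure: 4 days.
After the second batch: Gamma(59 + 34, 26 + 4) = Gamma(93, 30).
Predictive mean over a 7-day window = T·E[λ|data] = 7·93/30 = 217/10.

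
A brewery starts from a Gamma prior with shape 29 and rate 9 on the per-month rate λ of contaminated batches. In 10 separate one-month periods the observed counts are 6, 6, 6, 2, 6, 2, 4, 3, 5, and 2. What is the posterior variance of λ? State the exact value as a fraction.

Total count: 6 + 6 + 6 + 2 + 6 + 2 + 4 + 3 + 5 + 2 = 42.
Total exposure: 10 months.
The Gamma prior is conjugate for the Poisson rate, so λ | data ~ Gamma(29+42, 9+10) = Gamma(71, 19).
Posterior variance = α'/β'² = 71/361.

71/361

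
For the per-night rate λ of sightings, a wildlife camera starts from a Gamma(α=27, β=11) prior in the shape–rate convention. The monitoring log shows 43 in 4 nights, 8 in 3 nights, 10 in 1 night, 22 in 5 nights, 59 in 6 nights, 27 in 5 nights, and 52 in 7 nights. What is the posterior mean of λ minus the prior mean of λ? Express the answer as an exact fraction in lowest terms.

797/231

Total count: 43 + 8 + 10 + 22 + 59 + 27 + 52 = 221.
Total exposure: 4 + 3 + 1 + 5 + 6 + 5 + 7 = 31 nights.
By Gamma–Poisson conjugacy, the posterior is Gamma(α + Σx, β + Σt) = Gamma(27 + 221, 11 + 31) = Gamma(248, 42).
Posterior mean = 248/42 = 124/21; prior mean = 27/11 = 27/11. Difference = 124/21 − 27/11 = 797/231.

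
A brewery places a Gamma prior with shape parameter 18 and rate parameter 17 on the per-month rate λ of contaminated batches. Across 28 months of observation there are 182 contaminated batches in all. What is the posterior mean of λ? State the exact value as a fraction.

40/9

Total count 182 over total exposure 28 months.
Gamma(α, β) with Poisson data over total exposure Σt gives posterior Gamma(α+Σx, β+Σt) = Gamma(200, 45).
Posterior mean = α'/β' = 200/45 = 40/9.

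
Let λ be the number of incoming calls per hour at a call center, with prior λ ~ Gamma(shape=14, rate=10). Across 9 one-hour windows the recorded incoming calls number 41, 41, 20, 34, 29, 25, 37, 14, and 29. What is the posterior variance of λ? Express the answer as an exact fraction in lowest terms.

284/361

Total count: 41 + 41 + 20 + 34 + 29 + 25 + 37 + 14 + 29 = 270.
Total exposure: 9 hours.
Conjugate update: add total count to the shape and total exposure to the rate, giving Gamma(284, 19).
Posterior variance = α'/β'² = 284/361.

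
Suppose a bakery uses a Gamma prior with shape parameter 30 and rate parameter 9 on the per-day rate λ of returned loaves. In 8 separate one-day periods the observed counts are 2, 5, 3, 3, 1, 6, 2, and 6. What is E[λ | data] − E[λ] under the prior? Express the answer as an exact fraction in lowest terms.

Total count: 2 + 5 + 3 + 3 + 1 + 6 + 2 + 6 = 28.
Total exposure: 8 days.
By Gamma–Poisson conjugacy, the posterior is Gamma(α + Σx, β + Σt) = Gamma(30 + 28, 9 + 8) = Gamma(58, 17).
Posterior mean = 58/17 = 58/17; prior mean = 30/9 = 10/3. Difference = 58/17 − 10/3 = 4/51.

4/51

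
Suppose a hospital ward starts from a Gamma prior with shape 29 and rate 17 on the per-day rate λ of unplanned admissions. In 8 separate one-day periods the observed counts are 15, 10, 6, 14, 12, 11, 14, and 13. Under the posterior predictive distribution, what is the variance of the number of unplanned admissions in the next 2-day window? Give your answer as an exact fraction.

6696/625

Total count: 15 + 10 + 6 + 14 + 12 + 11 + 14 + 13 = 95.
Total exposure: 8 days.
By Gamma–Poisson conjugacy, the posterior is Gamma(α + Σx, β + Σt) = Gamma(29 + 95, 17 + 8) = Gamma(124, 25).
The posterior predictive for a window of length T is Negative Binomial with variance T·α'·(β'+T)/β'² = 2·124·27/625 = 6696/625.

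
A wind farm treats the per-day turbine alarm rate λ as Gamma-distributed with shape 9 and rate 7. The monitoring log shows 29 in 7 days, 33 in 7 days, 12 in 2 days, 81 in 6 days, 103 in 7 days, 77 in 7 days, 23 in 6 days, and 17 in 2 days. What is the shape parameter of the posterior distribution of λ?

Total count: 29 + 33 + 12 + 81 + 103 + 77 + 23 + 17 = 375.
Total exposure: 7 + 7 + 2 + 6 + 7 + 7 + 6 + 2 = 44 days.
Posterior: α' = 9 + 375 = 384, β' = 7 + 44 = 51.

384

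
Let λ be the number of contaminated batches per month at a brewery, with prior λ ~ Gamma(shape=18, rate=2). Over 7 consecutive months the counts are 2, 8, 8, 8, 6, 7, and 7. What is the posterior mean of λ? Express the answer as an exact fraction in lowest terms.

Total count: 2 + 8 + 8 + 8 + 6 + 7 + 7 = 46.
Total exposure: 7 months.
By Gamma–Poisson conjugacy, the posterior is Gamma(α + Σx, β + Σt) = Gamma(18 + 46, 2 + 7) = Gamma(64, 9).
Posterior mean = α'/β' = 64/9.

64/9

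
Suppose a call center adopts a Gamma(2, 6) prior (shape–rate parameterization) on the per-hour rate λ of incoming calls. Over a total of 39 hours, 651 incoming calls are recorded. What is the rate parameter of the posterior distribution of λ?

Total count 651 over total exposure 39 hours.
Gamma(α, β) with Poisson data over total exposure Σt gives posterior Gamma(α+Σx, β+Σt) = Gamma(653, 45).

45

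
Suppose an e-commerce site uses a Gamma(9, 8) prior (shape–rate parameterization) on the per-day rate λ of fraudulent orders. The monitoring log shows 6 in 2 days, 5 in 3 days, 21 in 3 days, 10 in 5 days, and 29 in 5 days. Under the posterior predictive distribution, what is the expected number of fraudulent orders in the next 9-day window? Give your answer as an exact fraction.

360/13

Total count: 6 + 5 + 21 + 10 + 29 = 71.
Total exposure: 2 + 3 + 3 + 5 + 5 = 18 days.
The Gamma prior is conjugate for the Poisson rate, so λ | data ~ Gamma(9+71, 8+18) = Gamma(80, 26).
Predictive mean over a 9-day window = T·E[λ|data] = 9·80/26 = 360/13.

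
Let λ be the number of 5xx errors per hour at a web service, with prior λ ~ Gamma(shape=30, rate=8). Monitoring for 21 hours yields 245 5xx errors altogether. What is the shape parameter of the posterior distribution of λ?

275

Total count 245 over total exposure 21 hours.
Gamma(α, β) with Poisson data over total exposure Σt gives posterior Gamma(α+Σx, β+Σt) = Gamma(275, 29).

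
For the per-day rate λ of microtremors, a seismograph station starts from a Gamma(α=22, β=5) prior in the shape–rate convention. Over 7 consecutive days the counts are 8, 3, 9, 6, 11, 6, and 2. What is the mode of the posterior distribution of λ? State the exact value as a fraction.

Total count: 8 + 3 + 9 + 6 + 11 + 6 + 2 = 45.
Total exposure: 7 days.
Posterior: α' = 22 + 45 = 67, β' = 5 + 7 = 12.
Posterior mode = (α'−1)/β' = 66/12 = 11/2.

11/2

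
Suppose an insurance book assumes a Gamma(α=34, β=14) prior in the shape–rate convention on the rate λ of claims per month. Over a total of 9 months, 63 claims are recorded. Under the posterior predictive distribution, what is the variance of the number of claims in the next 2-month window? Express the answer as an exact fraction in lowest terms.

4850/529

Total count 63 over total exposure 9 months.
Posterior: α' = 34 + 63 = 97, β' = 14 + 9 = 23.
The posterior predictive for a window of length T is Negative Binomial with variance T·α'·(β'+T)/β'² = 2·97·25/529 = 4850/529.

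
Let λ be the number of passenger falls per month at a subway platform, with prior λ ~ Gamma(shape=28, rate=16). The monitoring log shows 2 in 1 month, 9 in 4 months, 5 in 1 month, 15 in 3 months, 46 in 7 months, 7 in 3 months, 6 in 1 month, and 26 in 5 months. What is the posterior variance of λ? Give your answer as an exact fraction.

Total count: 2 + 9 + 5 + 15 + 46 + 7 + 6 + 26 = 116.
Total exposure: 1 + 4 + 1 + 3 + 7 + 3 + 1 + 5 = 25 months.
Posterior: α' = 28 + 116 = 144, β' = 16 + 25 = 41.
Posterior variance = α'/β'² = 144/1681.

144/1681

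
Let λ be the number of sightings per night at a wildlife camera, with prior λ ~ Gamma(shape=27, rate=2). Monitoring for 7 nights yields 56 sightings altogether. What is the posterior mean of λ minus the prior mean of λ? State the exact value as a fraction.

-77/18

Total count 56 over total exposure 7 nights.
Gamma(α, β) with Poisson data over total exposure Σt gives posterior Gamma(α+Σx, β+Σt) = Gamma(83, 9).
Posterior mean = 83/9 = 83/9; prior mean = 27/2 = 27/2. Difference = 83/9 − 27/2 = -77/18.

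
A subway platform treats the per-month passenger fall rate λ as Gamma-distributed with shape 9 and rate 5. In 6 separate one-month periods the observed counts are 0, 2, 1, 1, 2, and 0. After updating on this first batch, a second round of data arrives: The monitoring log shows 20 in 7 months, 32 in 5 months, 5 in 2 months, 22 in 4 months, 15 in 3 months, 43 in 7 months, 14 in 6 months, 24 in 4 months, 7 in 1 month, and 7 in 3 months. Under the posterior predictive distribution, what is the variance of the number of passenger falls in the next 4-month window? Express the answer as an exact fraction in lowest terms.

Total count: 0 + 2 + 1 + 1 + 2 + 0 = 6.
Total exposure: 6 months.
After the first batch: Gamma(9 + 6, 5 + 6) = Gamma(15, 11).
Total count: 20 + 32 + 5 + 22 + 15 + 43 + 14 + 24 + 7 + 7 = 189.
Total exposure: 7 + 5 + 2 + 4 + 3 + 7 + 6 + 4 + 1 + 3 = 42 months.
After the second batch: Gamma(15 + 189, 11 + 42) = Gamma(204, 53).
The posterior predictive for a window of length T is Negative Binomial with variance T·α'·(β'+T)/β'² = 4·204·57/2809 = 46512/2809.

46512/2809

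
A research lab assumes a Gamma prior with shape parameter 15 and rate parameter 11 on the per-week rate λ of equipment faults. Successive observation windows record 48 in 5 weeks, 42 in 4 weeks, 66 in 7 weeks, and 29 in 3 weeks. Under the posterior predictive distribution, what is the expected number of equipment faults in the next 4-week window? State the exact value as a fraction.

Total count: 48 + 42 + 66 + 29 = 185.
Total exposure: 5 + 4 + 7 + 3 = 19 weeks.
Gamma(α, β) with Poisson data over total exposure Σt gives posterior Gamma(α+Σx, β+Σt) = Gamma(200, 30).
Predictive mean over a 4-week window = T·E[λ|data] = 4·200/30 = 80/3.

80/3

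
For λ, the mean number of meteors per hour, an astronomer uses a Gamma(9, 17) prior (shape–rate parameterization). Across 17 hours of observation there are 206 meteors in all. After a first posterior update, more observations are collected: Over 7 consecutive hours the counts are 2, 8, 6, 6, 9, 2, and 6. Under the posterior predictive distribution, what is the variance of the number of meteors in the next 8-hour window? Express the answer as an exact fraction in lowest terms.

Total count 206 over total exposure 17 hours.
After the first batch: Gamma(9 + 206, 17 + 17) = Gamma(215, 34).
Total count: 2 + 8 + 6 + 6 + 9 + 2 + 6 = 39.
Total exposure: 7 hours.
After the second batch: Gamma(215 + 39, 34 + 7) = Gamma(254, 41).
The posterior predictive for a window of length T is Negative Binomial with variance T·α'·(β'+T)/β'² = 8·254·49/1681 = 99568/1681.

99568/1681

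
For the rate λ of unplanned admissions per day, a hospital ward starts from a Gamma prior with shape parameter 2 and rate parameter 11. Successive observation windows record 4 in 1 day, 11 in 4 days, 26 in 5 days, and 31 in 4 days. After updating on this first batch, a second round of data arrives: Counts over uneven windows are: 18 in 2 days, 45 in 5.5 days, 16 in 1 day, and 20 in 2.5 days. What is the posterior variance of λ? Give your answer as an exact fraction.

Total count: 4 + 11 + 26 + 31 = 72.
Total exposure: 1 + 4 + 5 + 4 = 14 days.
After the first batch: Gamma(2 + 72, 11 + 14) = Gamma(74, 25).
Total count: 18 + 45 + 16 + 20 = 99.
Total exposure: 2 + 5.5 + 1 + 2.5 = 11 days.
After the second batch: Gamma(74 + 99, 25 + 11) = Gamma(173, 36).
Posterior variance = α'/β'² = 173/1296.

173/1296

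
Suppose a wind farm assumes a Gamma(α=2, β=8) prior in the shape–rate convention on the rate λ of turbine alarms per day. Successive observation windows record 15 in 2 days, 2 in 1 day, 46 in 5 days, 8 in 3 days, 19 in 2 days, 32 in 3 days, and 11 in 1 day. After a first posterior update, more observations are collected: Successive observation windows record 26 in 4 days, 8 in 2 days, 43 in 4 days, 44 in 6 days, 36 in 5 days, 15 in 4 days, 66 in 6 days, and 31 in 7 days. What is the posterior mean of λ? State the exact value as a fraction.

Total count: 15 + 2 + 46 + 8 + 19 + 32 + 11 = 133.
Total exposure: 2 + 1 + 5 + 3 + 2 + 3 + 1 = 17 days.
After the first batch: Gamma(2 + 133, 8 + 17) = Gamma(135, 25).
Total count: 26 + 8 + 43 + 44 + 36 + 15 + 66 + 31 = 269.
Total exposure: 4 + 2 + 4 + 6 + 5 + 4 + 6 + 7 = 38 days.
After the second batch: Gamma(135 + 269, 25 + 38) = Gamma(404, 63).
Posterior mean = α'/β' = 404/63.

404/63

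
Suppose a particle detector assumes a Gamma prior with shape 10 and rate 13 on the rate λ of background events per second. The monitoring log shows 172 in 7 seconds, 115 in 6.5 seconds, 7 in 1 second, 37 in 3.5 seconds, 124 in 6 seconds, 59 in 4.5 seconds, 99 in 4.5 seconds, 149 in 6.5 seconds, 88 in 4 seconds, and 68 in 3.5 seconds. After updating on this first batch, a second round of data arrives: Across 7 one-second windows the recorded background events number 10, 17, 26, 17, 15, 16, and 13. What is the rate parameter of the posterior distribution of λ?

Total count: 172 + 115 + 7 + 37 + 124 + 59 + 99 + 149 + 88 + 68 = 918.
Total exposure: 7 + 6.5 + 1 + 3.5 + 6 + 4.5 + 4.5 + 6.5 + 4 + 3.5 = 47 seconds.
After the first batch: Gamma(10 + 918, 13 + 47) = Gamma(928, 60).
Total count: 10 + 17 + 26 + 17 + 15 + 16 + 13 = 114.
Total exposure: 7 seconds.
After the second batch: Gamma(928 + 114, 60 + 7) = Gamma(1042, 67).

67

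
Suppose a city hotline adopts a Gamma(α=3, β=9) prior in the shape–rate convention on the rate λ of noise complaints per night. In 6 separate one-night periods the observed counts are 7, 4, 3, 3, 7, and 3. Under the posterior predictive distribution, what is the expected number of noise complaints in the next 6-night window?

12

Total count: 7 + 4 + 3 + 3 + 7 + 3 = 27.
Total exposure: 6 nights.
Conjugate update: add total count to the shape and total exposure to the rate, giving Gamma(30, 15).
Predictive mean over a 6-night window = T·E[λ|data] = 6·30/15 = 12.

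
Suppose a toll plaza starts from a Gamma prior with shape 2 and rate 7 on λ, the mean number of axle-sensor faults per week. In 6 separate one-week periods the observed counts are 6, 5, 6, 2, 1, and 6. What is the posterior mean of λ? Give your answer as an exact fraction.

Total count: 6 + 5 + 6 + 2 + 1 + 6 = 26.
Total exposure: 6 weeks.
Gamma(α, β) with Poisson data over total exposure Σt gives posterior Gamma(α+Σx, β+Σt) = Gamma(28, 13).
Posterior mean = α'/β' = 28/13.

28/13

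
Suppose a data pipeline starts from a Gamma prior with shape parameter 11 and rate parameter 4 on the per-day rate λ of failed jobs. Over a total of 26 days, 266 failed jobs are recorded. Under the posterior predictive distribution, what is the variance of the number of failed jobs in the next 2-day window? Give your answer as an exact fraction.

4432/225

Total count 266 over total exposure 26 days.
The Gamma prior is conjugate for the Poisson rate, so λ | data ~ Gamma(11+266, 4+26) = Gamma(277, 30).
The posterior predictive for a window of length T is Negative Binomial with variance T·α'·(β'+T)/β'² = 2·277·32/900 = 4432/225.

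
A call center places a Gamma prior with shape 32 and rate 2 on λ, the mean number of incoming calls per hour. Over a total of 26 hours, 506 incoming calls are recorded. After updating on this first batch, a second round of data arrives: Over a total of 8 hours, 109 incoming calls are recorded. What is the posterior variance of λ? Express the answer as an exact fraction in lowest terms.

647/1296

Total count 506 over total exposure 26 hours.
After the first batch: Gamma(32 + 506, 2 + 26) = Gamma(538, 28).
Total count 109 over total exposure 8 hours.
After the second batch: Gamma(538 + 109, 28 + 8) = Gamma(647, 36).
Posterior variance = α'/β'² = 647/1296.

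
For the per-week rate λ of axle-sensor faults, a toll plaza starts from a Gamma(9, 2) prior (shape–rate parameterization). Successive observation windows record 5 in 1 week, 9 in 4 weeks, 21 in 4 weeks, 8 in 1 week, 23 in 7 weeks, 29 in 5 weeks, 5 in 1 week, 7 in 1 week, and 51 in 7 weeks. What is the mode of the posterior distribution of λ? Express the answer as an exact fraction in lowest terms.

166/33

Total count: 5 + 9 + 21 + 8 + 23 + 29 + 5 + 7 + 51 = 158.
Total exposure: 1 + 4 + 4 + 1 + 7 + 5 + 1 + 1 + 7 = 31 weeks.
The Gamma prior is conjugate for the Poisson rate, so λ | data ~ Gamma(9+158, 2+31) = Gamma(167, 33).
Posterior mode = (α'−1)/β' = 166/33.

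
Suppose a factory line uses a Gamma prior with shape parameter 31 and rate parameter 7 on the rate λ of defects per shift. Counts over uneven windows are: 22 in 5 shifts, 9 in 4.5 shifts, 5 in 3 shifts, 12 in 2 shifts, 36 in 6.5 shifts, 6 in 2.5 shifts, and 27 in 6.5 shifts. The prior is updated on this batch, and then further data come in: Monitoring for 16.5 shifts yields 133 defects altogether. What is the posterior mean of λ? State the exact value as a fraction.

562/107

Total count: 22 + 9 + 5 + 12 + 36 + 6 + 27 = 117.
Total exposure: 5 + 4.5 + 3 + 2 + 6.5 + 2.5 + 6.5 = 30 shifts.
After the first batch: Gamma(31 + 117, 7 + 30) = Gamma(148, 37).
Total count 133 over total exposure 16.5 shifts.
After the second batch: Gamma(148 + 133, 37 + 16.5) = Gamma(281, 107/2).
Posterior mean = α'/β' = 281/(107/2) = 562/107.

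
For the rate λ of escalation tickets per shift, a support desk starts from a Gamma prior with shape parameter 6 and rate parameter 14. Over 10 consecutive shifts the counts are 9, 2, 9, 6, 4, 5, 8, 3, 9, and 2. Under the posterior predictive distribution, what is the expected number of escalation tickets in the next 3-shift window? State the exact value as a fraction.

63/8

Total count: 9 + 2 + 9 + 6 + 4 + 5 + 8 + 3 + 9 + 2 = 57.
Total exposure: 10 shifts.
Gamma(α, β) with Poisson data over total exposure Σt gives posterior Gamma(α+Σx, β+Σt) = Gamma(63, 24).
Predictive mean over a 3-shift window = T·E[λ|data] = 3·63/24 = 63/8.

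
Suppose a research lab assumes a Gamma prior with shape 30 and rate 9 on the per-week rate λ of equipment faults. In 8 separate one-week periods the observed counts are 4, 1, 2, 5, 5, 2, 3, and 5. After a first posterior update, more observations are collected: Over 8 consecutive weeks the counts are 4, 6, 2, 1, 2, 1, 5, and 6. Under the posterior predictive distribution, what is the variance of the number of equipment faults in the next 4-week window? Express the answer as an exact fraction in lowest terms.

Total count: 4 + 1 + 2 + 5 + 5 + 2 + 3 + 5 = 27.
Total exposure: 8 weeks.
After the first batch: Gamma(30 + 27, 9 + 8) = Gamma(57, 17).
Total count: 4 + 6 + 2 + 1 + 2 + 1 + 5 + 6 = 27.
Total exposure: 8 weeks.
After the second batch: Gamma(57 + 27, 17 + 8) = Gamma(84, 25).
The posterior predictive for a window of length T is Negative Binomial with variance T·α'·(β'+T)/β'² = 4·84·29/625 = 9744/625.

9744/625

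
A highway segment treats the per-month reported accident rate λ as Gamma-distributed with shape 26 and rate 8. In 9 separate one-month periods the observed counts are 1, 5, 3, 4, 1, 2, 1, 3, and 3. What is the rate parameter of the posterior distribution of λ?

17

Total count: 1 + 5 + 3 + 4 + 1 + 2 + 1 + 3 + 3 = 23.
Total exposure: 9 months.
Posterior: α' = 26 + 23 = 49, β' = 8 + 9 = 17.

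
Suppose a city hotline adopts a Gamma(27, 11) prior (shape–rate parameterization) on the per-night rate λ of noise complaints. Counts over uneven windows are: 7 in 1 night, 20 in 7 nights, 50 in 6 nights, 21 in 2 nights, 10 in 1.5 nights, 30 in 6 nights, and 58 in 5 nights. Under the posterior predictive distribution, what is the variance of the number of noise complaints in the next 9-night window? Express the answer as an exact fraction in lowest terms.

Total count: 7 + 20 + 50 + 21 + 10 + 30 + 58 = 196.
Total exposure: 1 + 7 + 6 + 2 + 1.5 + 6 + 5 = 28.5 nights.
Gamma(α, β) with Poisson data over total exposure Σt gives posterior Gamma(α+Σx, β+Σt) = Gamma(223, 79/2).
The posterior predictive for a window of length T is Negative Binomial with variance T·α'·(β'+T)/β'² = 9·223·(97/2)/(6241/4) = 389358/6241.

389358/6241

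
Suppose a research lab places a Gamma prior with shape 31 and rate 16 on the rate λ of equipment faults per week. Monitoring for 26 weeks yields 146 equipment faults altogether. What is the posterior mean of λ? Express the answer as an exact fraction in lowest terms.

Total count 146 over total exposure 26 weeks.
Gamma(α, β) with Poisson data over total exposure Σt gives posterior Gamma(α+Σx, β+Σt) = Gamma(177, 42).
Posterior mean = α'/β' = 177/42 = 59/14.

59/14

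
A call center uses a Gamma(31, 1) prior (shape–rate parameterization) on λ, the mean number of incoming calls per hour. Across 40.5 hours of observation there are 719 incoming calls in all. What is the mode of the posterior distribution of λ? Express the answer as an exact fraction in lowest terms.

1498/83

Total count 719 over total exposure 40.5 hours.
The Gamma prior is conjugate for the Poisson rate, so λ | data ~ Gamma(31+719, 1+40.5) = Gamma(750, 83/2).
Posterior mode = (α'−1)/β' = 749/(83/2) = 1498/83.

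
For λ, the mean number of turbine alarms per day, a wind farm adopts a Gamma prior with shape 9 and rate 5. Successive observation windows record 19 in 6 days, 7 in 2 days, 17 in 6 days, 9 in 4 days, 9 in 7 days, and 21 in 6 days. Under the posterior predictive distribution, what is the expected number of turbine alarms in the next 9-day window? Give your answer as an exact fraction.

Total count: 19 + 7 + 17 + 9 + 9 + 21 = 82.
Total exposure: 6 + 2 + 6 + 4 + 7 + 6 = 31 days.
The Gamma prior is conjugate for the Poisson rate, so λ | data ~ Gamma(9+82, 5+31) = Gamma(91, 36).
Predictive mean over a 9-day window = T·E[λ|data] = 9·91/36 = 91/4.

91/4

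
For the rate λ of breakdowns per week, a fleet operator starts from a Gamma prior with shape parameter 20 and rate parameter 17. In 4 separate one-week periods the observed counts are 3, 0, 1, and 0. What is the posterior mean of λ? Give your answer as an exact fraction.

Total count: 3 + 0 + 1 + 0 = 4.
Total exposure: 4 weeks.
The Gamma prior is conjugate for the Poisson rate, so λ | data ~ Gamma(20+4, 17+4) = Gamma(24, 21).
Posterior mean = α'/β' = 24/21 = 8/7.

8/7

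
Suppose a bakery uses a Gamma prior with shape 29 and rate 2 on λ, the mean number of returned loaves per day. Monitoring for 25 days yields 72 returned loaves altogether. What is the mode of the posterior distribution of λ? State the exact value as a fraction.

Total count 72 over total exposure 25 days.
Conjugate update: add total count to the shape and total exposure to the rate, giving Gamma(101, 27).
Posterior mode = (α'−1)/β' = 100/27.

100/27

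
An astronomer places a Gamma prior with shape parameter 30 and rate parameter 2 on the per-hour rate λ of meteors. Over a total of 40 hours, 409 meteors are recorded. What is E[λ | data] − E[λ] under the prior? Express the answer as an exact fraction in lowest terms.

Total count 409 over total exposure 40 hours.
Conjugate update: add total count to the shape and total exposure to the rate, giving Gamma(439, 42).
Posterior mean = 439/42 = 439/42; prior mean = 30/2 = 15. Difference = 439/42 − 15 = -191/42.

-191/42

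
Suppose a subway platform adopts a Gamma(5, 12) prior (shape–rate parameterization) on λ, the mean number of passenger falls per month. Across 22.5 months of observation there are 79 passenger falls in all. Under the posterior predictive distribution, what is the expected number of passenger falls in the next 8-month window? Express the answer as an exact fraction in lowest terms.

Total count 79 over total exposure 22.5 months.
Posterior: α' = 5 + 79 = 84, β' = 12 + 22.5 = 69/2.
Predictive mean over an 8-month window = T·E[λ|data] = 8·84/(69/2) = 448/23.

448/23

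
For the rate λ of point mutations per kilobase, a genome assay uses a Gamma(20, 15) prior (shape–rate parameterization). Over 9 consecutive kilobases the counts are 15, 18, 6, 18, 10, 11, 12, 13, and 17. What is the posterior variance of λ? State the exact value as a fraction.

Total count: 15 + 18 + 6 + 18 + 10 + 11 + 12 + 13 + 17 = 120.
Total exposure: 9 kilobases.
The Gamma prior is conjugate for the Poisson rate, so λ | data ~ Gamma(20+120, 15+9) = Gamma(140, 24).
Posterior variance = α'/β'² = 140/576 = 35/144.

35/144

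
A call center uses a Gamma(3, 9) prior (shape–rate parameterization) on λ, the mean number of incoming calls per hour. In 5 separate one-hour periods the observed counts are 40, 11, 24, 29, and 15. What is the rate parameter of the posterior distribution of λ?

Total count: 40 + 11 + 24 + 29 + 15 = 119.
Total exposure: 5 hours.
The Gamma prior is conjugate for the Poisson rate, so λ | data ~ Gamma(3+119, 9+5) = Gamma(122, 14).

14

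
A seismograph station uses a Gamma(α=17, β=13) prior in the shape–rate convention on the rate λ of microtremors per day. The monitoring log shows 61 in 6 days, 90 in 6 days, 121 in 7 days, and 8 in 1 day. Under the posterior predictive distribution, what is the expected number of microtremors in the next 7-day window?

Total count: 61 + 90 + 121 + 8 = 280.
Total exposure: 6 + 6 + 7 + 1 = 20 days.
By Gamma–Poisson conjugacy, the posterior is Gamma(α + Σx, β + Σt) = Gamma(17 + 280, 13 + 20) = Gamma(297, 33).
Predictive mean over a 7-day window = T·E[λ|data] = 7·297/33 = 63.

63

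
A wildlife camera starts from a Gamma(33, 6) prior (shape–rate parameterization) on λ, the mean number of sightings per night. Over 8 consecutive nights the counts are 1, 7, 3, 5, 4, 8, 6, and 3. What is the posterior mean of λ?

5

Total count: 1 + 7 + 3 + 5 + 4 + 8 + 6 + 3 = 37.
Total exposure: 8 nights.
Gamma(α, β) with Poisson data over total exposure Σt gives posterior Gamma(α+Σx, β+Σt) = Gamma(70, 14).
Posterior mean = α'/β' = 70/14 = 5.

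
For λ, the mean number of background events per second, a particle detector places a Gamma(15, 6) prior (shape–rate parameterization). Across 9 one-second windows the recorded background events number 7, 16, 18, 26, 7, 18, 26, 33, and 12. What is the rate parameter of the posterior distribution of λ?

Total count: 7 + 16 + 18 + 26 + 7 + 18 + 26 + 33 + 12 = 163.
Total exposure: 9 seconds.
Posterior: α' = 15 + 163 = 178, β' = 6 + 9 = 15.

15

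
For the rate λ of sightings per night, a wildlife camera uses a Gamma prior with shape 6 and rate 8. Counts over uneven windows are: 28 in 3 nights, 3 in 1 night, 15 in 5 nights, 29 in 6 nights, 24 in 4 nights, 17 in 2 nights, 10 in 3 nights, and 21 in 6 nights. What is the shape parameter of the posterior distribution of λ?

153

Total count: 28 + 3 + 15 + 29 + 24 + 17 + 10 + 21 = 147.
Total exposure: 3 + 1 + 5 + 6 + 4 + 2 + 3 + 6 = 30 nights.
Posterior: α' = 6 + 147 = 153, β' = 8 + 30 = 38.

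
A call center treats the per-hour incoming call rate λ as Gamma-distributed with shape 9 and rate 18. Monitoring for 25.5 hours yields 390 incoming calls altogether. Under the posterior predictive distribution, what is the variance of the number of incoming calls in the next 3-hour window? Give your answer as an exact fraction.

24738/841

Total count 390 over total exposure 25.5 hours.
The Gamma prior is conjugate for the Poisson rate, so λ | data ~ Gamma(9+390, 18+25.5) = Gamma(399, 87/2).
The posterior predictive for a window of length T is Negative Binomial with variance T·α'·(β'+T)/β'² = 3·399·(93/2)/(7569/4) = 24738/841.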